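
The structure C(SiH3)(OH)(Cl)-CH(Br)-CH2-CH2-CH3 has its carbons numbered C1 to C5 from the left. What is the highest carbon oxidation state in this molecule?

+1

Tallying each carbon's bonds:
C1: 1C, 1O, 1Cl, 1Si → 0 + 1 + 1 − 1 = +1
C2: 2C, 1H, 1Br → 0 − 1 + 1 = 0
C3: 2C, 2H → 0 − 2 = -2
C4: 2C, 2H → 0 − 2 = -2
C5: 1C, 3H → 0 − 3 = -3
The highest value is +1.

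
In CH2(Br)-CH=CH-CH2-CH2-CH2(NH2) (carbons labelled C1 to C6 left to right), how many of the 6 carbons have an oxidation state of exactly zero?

0

Tallying each carbon's bonds:
C1: 1C, 2H, 1Br → 0 − 2 + 1 = -1
C2: 3C, 1H → 0 − 1 = -1
C3: 3C, 1H → 0 − 1 = -1
C4: 2C, 2H → 0 − 2 = -2
C5: 2C, 2H → 0 − 2 = -2
C6: 1C, 2H, 1N → 0 − 2 + 1 = -1
0 carbons meet the condition.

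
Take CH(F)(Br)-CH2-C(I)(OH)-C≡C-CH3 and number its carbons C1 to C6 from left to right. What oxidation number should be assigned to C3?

C3 has one bond to C (0), one bond to C (0), one bond to I (+1), one bond to O (+1).
Oxidation state = 0 + 0 + 1 + 1 = +2.

+2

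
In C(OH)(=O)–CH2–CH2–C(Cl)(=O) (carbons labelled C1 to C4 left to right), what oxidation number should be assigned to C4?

+3

C4 has one bond to C (0), one bond to Cl (+1), a double bond to O (2×+1 = +2).
Oxidation state = 0 + 1 + 2 = +3.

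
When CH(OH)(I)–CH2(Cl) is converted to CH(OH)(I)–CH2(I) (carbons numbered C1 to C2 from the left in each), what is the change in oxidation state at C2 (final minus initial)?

0

Before: C2 has 1 bond to C, 2 bonds to H, 1 bond to Cl → oxidation state -1.
After: C2 has 1 bond to C, 2 bonds to H, 1 bond to I → oxidation state -1.
Δ = -1 − (-1) = 0, so no net redox change at C2.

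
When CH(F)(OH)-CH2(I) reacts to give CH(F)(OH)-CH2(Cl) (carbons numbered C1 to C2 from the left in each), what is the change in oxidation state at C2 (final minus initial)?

Before: C2 has 1 bond to C, 2 bonds to H, 1 bond to I → oxidation state -1.
After: C2 has 1 bond to C, 2 bonds to H, 1 bond to Cl → oxidation state -1.
Δ = -1 − (-1) = 0, so no net redox change at C2.

0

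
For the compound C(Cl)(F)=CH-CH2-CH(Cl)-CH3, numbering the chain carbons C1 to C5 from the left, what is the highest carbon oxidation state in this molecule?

Each bond to a more electronegative atom (O, N, halogen) counts +1, each bond to a less electronegative atom (H, metal, B, Si) counts −1, and each C–C bond counts 0. Tallying each carbon:
C1: 2C, 1F, 1Cl → 0 + 1 + 1 = +2
C2: 3C, 1H → 0 − 1 = -1
C3: 2C, 2H → 0 − 2 = -2
C4: 2C, 1H, 1Cl → 0 − 1 + 1 = 0
C5: 1C, 3H → 0 − 3 = -3
The highest value is +2.

+2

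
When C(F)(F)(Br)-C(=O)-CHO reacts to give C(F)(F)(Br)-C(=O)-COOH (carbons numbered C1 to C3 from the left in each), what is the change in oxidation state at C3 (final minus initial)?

Before: C3 has 1 bond to C, 1 bond to H, 2 bonds to O → oxidation state +1.
After: C3 has 1 bond to C, 3 bonds to O → oxidation state +3.
Δ = +3 − (+1) = +2, so this is an oxidation at C3.

+2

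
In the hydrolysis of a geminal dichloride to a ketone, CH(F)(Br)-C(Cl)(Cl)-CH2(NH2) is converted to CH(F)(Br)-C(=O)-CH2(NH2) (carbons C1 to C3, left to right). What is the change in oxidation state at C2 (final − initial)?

Before: C2 has 2 bonds to C, 2 bonds to Cl → oxidation state +2.
After: C2 has 2 bonds to C, 2 bonds to O → oxidation state +2.
Δ = +2 − (+2) = 0, so no net redox change at C2.

0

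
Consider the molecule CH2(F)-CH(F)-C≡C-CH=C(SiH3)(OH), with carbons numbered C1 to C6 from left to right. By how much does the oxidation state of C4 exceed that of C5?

C4: 4C → 0 = 0
C5: 3C, 1H → 0 − 1 = -1
Difference: 0 − (-1) = +1.

+1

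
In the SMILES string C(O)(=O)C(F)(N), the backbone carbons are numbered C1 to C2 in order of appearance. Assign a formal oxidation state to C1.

+3

Bonds to more-electronegative neighbours contribute +1 each, bonds to H or metals contribute −1 each, and C–C bonds contribute 0.
C1 has one bond to C (0), one bond to O (+1), a double bond to O (2×+1 = +2).
Oxidation state = 0 + 1 + 2 = +3.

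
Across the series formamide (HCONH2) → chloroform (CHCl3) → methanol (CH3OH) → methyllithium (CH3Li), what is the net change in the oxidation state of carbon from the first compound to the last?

-6

Carbon oxidation states along the series — formamide: +2, chloroform: +2, methanol: -2, methyllithium: -4.
Net change = -4 − (+2) = -6.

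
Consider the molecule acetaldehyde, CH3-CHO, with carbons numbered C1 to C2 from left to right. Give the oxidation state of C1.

C1 has one bond to H (-1), one bond to H (-1), one bond to H (-1), one bond to C (0).
Oxidation state = -1 − 1 − 1 + 0 = -3.

-3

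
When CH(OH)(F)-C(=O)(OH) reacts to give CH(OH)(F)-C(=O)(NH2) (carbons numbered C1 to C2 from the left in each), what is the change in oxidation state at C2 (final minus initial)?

0

Before: C2 has 1 bond to C, 3 bonds to O → oxidation state +3.
After: C2 has 1 bond to C, 2 bonds to O, 1 bond to N → oxidation state +3.
Δ = +3 − (+3) = 0, so no net redox change at C2.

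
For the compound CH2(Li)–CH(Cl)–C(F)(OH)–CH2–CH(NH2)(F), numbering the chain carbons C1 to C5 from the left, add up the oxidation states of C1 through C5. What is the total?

-2

Tallying each carbon's bonds:
C1: 1C, 2H, 1Li → 0 − 2 − 1 = -3
C2: 2C, 1H, 1Cl → 0 − 1 + 1 = 0
C3: 2C, 1O, 1F → 0 + 1 + 1 = +2
C4: 2C, 2H → 0 − 2 = -2
C5: 1C, 1H, 1N, 1F → 0 − 1 + 1 + 1 = +1
Sum = -3 + 0 + 2 − 2 + 1 = -2.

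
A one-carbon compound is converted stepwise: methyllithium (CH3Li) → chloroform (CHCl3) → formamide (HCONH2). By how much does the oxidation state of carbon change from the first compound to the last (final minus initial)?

Carbon oxidation states along the series — methyllithium: -4, chloroform: +2, formamide: +2.
Net change = +2 − (-4) = +6.

+6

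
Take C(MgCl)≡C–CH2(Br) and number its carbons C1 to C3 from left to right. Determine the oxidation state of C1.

-1

C1 has a triple bond to C (3×0 = 0), one bond to Mg (-1).
Oxidation state = 0 − 1 = -1.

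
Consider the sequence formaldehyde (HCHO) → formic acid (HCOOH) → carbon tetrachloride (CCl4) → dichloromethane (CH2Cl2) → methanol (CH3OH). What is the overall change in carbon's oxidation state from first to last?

-2

Carbon oxidation states along the series — formaldehyde: 0, formic acid: +2, carbon tetrachloride: +4, dichloromethane: 0, methanol: -2.
Net change = -2 − (0) = -2.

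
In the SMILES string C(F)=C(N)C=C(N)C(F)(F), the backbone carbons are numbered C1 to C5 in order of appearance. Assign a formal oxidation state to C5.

+1

C5 has one bond to C (0), one bond to F (+1), one bond to F (+1), one bond to H (-1).
Oxidation state = 0 + 1 + 1 − 1 = +1.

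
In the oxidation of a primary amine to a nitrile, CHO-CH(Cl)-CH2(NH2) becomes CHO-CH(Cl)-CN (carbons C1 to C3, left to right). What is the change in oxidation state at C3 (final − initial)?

Before: C3 has 1 bond to C, 2 bonds to H, 1 bond to N → oxidation state -1.
After: C3 has 1 bond to C, 3 bonds to N → oxidation state +3.
Δ = +3 − (-1) = +4, so this is an oxidation at C3.

+4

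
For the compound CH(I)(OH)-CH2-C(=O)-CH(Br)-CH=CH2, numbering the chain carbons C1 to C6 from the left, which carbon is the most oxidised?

Count +1 for every bond to an atom more electronegative than carbon and −1 for every bond to one less electronegative; C–C bonds are 0. Tallying each carbon:
C1: 1C, 1H, 1O, 1I → 0 − 1 + 1 + 1 = +1
C2: 2C, 2H → 0 − 2 = -2
C3: 2C, 2O → 0 + 2 = +2
C4: 2C, 1H, 1Br → 0 − 1 + 1 = 0
C5: 3C, 1H → 0 − 1 = -1
C6: 2C, 2H → 0 − 2 = -2
The most oxidised carbon is C3 at +2.

C3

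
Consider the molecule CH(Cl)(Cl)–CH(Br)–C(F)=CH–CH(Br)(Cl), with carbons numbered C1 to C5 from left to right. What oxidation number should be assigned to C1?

+1

Each bond to a more electronegative atom (O, N, halogen) counts +1, each bond to a less electronegative atom (H, metal, B, Si) counts −1, and each C–C bond counts 0.
C1 has one bond to C (0), one bond to H (-1), one bond to Cl (+1), one bond to Cl (+1).
Oxidation state = 0 − 1 + 1 + 1 = +1.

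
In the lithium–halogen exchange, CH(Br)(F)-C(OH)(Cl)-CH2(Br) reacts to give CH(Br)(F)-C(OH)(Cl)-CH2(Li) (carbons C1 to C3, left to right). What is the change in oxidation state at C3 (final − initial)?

Before: C3 has 1 bond to C, 2 bonds to H, 1 bond to Br → oxidation state -1.
After: C3 has 1 bond to C, 2 bonds to H, 1 bond to Li → oxidation state -3.
Δ = -3 − (-1) = -2, so this is a reduction at C3.

-2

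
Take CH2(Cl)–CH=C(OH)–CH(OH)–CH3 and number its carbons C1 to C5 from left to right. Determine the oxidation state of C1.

Count +1 for every bond to an atom more electronegative than carbon and −1 for every bond to one less electronegative; C–C bonds are 0.
C1 has one bond to C (0), one bond to H (-1), one bond to Cl (+1), one bond to H (-1).
Oxidation state = 0 − 1 + 1 − 1 = -1.

-1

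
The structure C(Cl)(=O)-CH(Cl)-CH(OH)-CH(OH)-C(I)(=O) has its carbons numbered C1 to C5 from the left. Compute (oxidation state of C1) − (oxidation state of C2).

+3

C1: 1C, 2O, 1Cl → 0 + 2 + 1 = +3
C2: 2C, 1H, 1Cl → 0 − 1 + 1 = 0
Difference: +3 − (0) = +3.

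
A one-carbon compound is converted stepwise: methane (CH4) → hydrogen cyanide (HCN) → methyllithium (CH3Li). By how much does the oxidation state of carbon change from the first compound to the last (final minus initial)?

0

Carbon oxidation states along the series — methane: -4, hydrogen cyanide: +2, methyllithium: -4.
Net change = -4 − (-4) = 0.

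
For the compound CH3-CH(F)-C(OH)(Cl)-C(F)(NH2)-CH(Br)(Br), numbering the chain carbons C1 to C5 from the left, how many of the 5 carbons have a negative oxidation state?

1

Tallying each carbon's bonds:
C1: 1C, 3H → 0 − 3 = -3
C2: 2C, 1H, 1F → 0 − 1 + 1 = 0
C3: 2C, 1O, 1Cl → 0 + 1 + 1 = +2
C4: 2C, 1N, 1F → 0 + 1 + 1 = +2
C5: 1C, 1H, 2Br → 0 − 1 + 2 = +1
1 carbon (C1) meets the condition.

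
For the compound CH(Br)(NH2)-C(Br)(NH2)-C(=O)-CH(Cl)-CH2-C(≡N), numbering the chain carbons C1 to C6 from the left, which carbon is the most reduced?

C5

Bonds to more-electronegative neighbours contribute +1 each, bonds to H or metals contribute −1 each, and C–C bonds contribute 0. Tallying each carbon:
C1: 1C, 1H, 1N, 1Br → 0 − 1 + 1 + 1 = +1
C2: 2C, 1N, 1Br → 0 + 1 + 1 = +2
C3: 2C, 2O → 0 + 2 = +2
C4: 2C, 1H, 1Cl → 0 − 1 + 1 = 0
C5: 2C, 2H → 0 − 2 = -2
C6: 1C, 3N → 0 + 3 = +3
The most reduced carbon is C5 at -2.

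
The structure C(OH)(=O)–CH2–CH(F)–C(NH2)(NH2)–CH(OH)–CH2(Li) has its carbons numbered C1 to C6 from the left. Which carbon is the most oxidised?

C1

Each bond to a more electronegative atom (O, N, halogen) counts +1, each bond to a less electronegative atom (H, metal, B, Si) counts −1, and each C–C bond counts 0. Tallying each carbon:
C1: 1C, 3O → 0 + 3 = +3
C2: 2C, 2H → 0 − 2 = -2
C3: 2C, 1H, 1F → 0 − 1 + 1 = 0
C4: 2C, 2N → 0 + 2 = +2
C5: 2C, 1H, 1O → 0 − 1 + 1 = 0
C6: 1C, 2H, 1Li → 0 − 2 − 1 = -3
The most oxidised carbon is C1 at +3.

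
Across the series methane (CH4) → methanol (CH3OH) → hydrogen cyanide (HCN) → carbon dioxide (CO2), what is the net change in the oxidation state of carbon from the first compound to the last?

Carbon oxidation states along the series — methane: -4, methanol: -2, hydrogen cyanide: +2, carbon dioxide: +4.
Net change = +4 − (-4) = +8.

+8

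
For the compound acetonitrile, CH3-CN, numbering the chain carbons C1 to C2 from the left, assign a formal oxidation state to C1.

Count +1 for every bond to an atom more electronegative than carbon and −1 for every bond to one less electronegative; C–C bonds are 0.
C1 has one bond to H (-1), one bond to H (-1), one bond to H (-1), one bond to C (0).
Oxidation state = -1 − 1 − 1 + 0 = -3.

-3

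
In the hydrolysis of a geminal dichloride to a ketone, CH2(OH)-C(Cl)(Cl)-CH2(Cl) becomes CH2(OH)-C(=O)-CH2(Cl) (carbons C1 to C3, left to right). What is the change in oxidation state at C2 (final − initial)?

Before: C2 has 2 bonds to C, 2 bonds to Cl → oxidation state +2.
After: C2 has 2 bonds to C, 2 bonds to O → oxidation state +2.
Δ = +2 − (+2) = 0, so no net redox change at C2.

0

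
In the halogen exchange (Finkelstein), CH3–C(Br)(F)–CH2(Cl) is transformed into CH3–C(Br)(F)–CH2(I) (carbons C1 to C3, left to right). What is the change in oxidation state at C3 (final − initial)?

0

Before: C3 has 1 bond to C, 2 bonds to H, 1 bond to Cl → oxidation state -1.
After: C3 has 1 bond to C, 2 bonds to H, 1 bond to I → oxidation state -1.
Δ = -1 − (-1) = 0, so no net redox change at C3.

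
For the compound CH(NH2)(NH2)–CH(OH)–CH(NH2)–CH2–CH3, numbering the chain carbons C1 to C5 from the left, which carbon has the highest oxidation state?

C1

Tallying each carbon's bonds:
C1: 1C, 1H, 2N → 0 − 1 + 2 = +1
C2: 2C, 1H, 1O → 0 − 1 + 1 = 0
C3: 2C, 1H, 1N → 0 − 1 + 1 = 0
C4: 2C, 2H → 0 − 2 = -2
C5: 1C, 3H → 0 − 3 = -3
The most oxidised carbon is C1 at +1.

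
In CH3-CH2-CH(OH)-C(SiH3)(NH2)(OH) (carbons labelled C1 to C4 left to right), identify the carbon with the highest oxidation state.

Tallying each carbon's bonds:
C1: 1C, 3H → 0 − 3 = -3
C2: 2C, 2H → 0 − 2 = -2
C3: 2C, 1H, 1O → 0 − 1 + 1 = 0
C4: 1C, 1O, 1N, 1Si → 0 + 1 + 1 − 1 = +1
The most oxidised carbon is C4 at +1.

C4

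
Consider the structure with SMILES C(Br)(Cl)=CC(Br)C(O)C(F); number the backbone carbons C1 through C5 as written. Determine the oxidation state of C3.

0

C3 has one bond to C (0), one bond to C (0), one bond to H (-1), one bond to Br (+1).
Oxidation state = 0 + 0 − 1 + 1 = 0.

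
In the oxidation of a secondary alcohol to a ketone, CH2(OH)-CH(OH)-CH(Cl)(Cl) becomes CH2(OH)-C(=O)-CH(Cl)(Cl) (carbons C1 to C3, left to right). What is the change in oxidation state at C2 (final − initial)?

+2

Before: C2 has 2 bonds to C, 1 bond to H, 1 bond to O → oxidation state 0.
After: C2 has 2 bonds to C, 2 bonds to O → oxidation state +2.
Δ = +2 − (0) = +2, so this is an oxidation at C2.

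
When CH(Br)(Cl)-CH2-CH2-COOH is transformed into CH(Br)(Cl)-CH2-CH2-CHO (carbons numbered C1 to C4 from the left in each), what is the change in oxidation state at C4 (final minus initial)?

-2

Before: C4 has 1 bond to C, 3 bonds to O → oxidation state +3.
After: C4 has 1 bond to C, 1 bond to H, 2 bonds to O → oxidation state +1.
Δ = +1 − (+3) = -2, so this is a reduction at C4.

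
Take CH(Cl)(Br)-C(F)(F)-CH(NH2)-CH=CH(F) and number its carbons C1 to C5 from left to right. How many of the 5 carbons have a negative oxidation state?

1

Assign +1 per bond to O/N/halogen, −1 per bond to H or an electropositive element, and 0 per bond to carbon. Tallying each carbon:
C1: 1C, 1H, 1Cl, 1Br → 0 − 1 + 1 + 1 = +1
C2: 2C, 2F → 0 + 2 = +2
C3: 2C, 1H, 1N → 0 − 1 + 1 = 0
C4: 3C, 1H → 0 − 1 = -1
C5: 2C, 1H, 1F → 0 − 1 + 1 = 0
1 carbon (C4) meets the condition.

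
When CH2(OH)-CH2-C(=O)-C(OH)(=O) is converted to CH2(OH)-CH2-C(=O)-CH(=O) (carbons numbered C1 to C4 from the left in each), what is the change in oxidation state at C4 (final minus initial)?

Before: C4 has 1 bond to C, 3 bonds to O → oxidation state +3.
After: C4 has 1 bond to C, 1 bond to H, 2 bonds to O → oxidation state +1.
Δ = +1 − (+3) = -2, so this is a reduction at C4.

-2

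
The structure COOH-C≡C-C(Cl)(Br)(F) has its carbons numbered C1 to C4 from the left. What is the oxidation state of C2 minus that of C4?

-3

C2: 4C → 0 = 0
C4: 1C, 1F, 1Cl, 1Br → 0 + 1 + 1 + 1 = +3
Difference: 0 − (+3) = -3.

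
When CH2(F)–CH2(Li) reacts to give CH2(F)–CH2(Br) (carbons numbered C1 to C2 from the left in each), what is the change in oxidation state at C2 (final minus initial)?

+2

Before: C2 has 1 bond to C, 2 bonds to H, 1 bond to Li → oxidation state -3.
After: C2 has 1 bond to C, 2 bonds to H, 1 bond to Br → oxidation state -1.
Δ = -1 − (-3) = +2, so this is an oxidation at C2.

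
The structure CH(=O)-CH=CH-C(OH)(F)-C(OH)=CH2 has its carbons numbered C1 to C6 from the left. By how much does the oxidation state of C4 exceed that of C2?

C4: 2C, 1O, 1F → 0 + 1 + 1 = +2
C2: 3C, 1H → 0 − 1 = -1
Difference: +2 − (-1) = +3.

+3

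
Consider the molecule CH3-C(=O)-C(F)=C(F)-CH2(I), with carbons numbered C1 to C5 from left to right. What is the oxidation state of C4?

Each bond to a more electronegative atom (O, N, halogen) counts +1, each bond to a less electronegative atom (H, metal, B, Si) counts −1, and each C–C bond counts 0.
C4 has a double bond to C (2×0 = 0), one bond to C (0), one bond to F (+1).
Oxidation state = 0 + 0 + 1 = +1.

+1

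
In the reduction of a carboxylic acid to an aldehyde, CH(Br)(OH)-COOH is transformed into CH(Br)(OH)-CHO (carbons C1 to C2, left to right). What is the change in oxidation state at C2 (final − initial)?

-2

Before: C2 has 1 bond to C, 3 bonds to O → oxidation state +3.
After: C2 has 1 bond to C, 1 bond to H, 2 bonds to O → oxidation state +1.
Δ = +1 − (+3) = -2, so this is a reduction at C2.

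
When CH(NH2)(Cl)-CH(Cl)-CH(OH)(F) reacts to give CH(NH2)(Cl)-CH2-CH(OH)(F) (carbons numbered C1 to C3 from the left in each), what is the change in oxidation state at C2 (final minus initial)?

-2

Before: C2 has 2 bonds to C, 1 bond to H, 1 bond to Cl → oxidation state 0.
After: C2 has 2 bonds to C, 2 bonds to H → oxidation state -2.
Δ = -2 − (0) = -2, so this is a reduction at C2.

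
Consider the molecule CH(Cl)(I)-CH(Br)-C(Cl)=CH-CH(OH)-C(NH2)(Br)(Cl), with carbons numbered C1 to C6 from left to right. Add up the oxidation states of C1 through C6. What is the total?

Tallying each carbon's bonds:
C1: 1C, 1H, 1Cl, 1I → 0 − 1 + 1 + 1 = +1
C2: 2C, 1H, 1Br → 0 − 1 + 1 = 0
C3: 3C, 1Cl → 0 + 1 = +1
C4: 3C, 1H → 0 − 1 = -1
C5: 2C, 1H, 1O → 0 − 1 + 1 = 0
C6: 1C, 1N, 1Cl, 1Br → 0 + 1 + 1 + 1 = +3
Sum = +1 + 0 + 1 − 1 + 0 + 3 = +4.

+4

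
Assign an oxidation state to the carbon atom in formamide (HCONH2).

Assign +1 per bond to O/N/halogen, −1 per bond to H or an electropositive element, and 0 per bond to carbon.
The carbon has one bond to H (-1), a double bond to O (2×+1 = +2), one bond to N (+1).
Oxidation state = -1 + 2 + 1 = +2.

+2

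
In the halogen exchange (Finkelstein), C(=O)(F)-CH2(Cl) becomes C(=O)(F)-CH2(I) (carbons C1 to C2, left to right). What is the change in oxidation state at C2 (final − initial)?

0

Before: C2 has 1 bond to C, 2 bonds to H, 1 bond to Cl → oxidation state -1.
After: C2 has 1 bond to C, 2 bonds to H, 1 bond to I → oxidation state -1.
Δ = -1 − (-1) = 0, so no net redox change at C2.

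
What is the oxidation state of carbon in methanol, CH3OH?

-2

The carbon has one bond to H (-1), one bond to H (-1), one bond to H (-1), one bond to O (+1).
Oxidation state = -1 − 1 − 1 + 1 = -2.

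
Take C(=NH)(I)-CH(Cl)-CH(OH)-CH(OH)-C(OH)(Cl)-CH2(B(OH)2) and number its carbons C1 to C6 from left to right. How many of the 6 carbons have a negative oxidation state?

1

Tallying each carbon's bonds:
C1: 1C, 2N, 1I → 0 + 2 + 1 = +3
C2: 2C, 1H, 1Cl → 0 − 1 + 1 = 0
C3: 2C, 1H, 1O → 0 − 1 + 1 = 0
C4: 2C, 1H, 1O → 0 − 1 + 1 = 0
C5: 2C, 1O, 1Cl → 0 + 1 + 1 = +2
C6: 1C, 2H, 1B → 0 − 2 − 1 = -3
1 carbon (C6) meets the condition.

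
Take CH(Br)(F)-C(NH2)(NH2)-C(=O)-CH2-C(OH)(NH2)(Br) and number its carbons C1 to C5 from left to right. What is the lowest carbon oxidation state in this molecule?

-2

Bonds to more-electronegative neighbours contribute +1 each, bonds to H or metals contribute −1 each, and C–C bonds contribute 0. Tallying each carbon:
C1: 1C, 1H, 1F, 1Br → 0 − 1 + 1 + 1 = +1
C2: 2C, 2N → 0 + 2 = +2
C3: 2C, 2O → 0 + 2 = +2
C4: 2C, 2H → 0 − 2 = -2
C5: 1C, 1O, 1N, 1Br → 0 + 1 + 1 + 1 = +3
The lowest value is -2.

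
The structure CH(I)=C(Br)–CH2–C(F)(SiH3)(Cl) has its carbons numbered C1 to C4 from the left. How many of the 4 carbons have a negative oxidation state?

Tallying each carbon's bonds:
C1: 2C, 1H, 1I → 0 − 1 + 1 = 0
C2: 3C, 1Br → 0 + 1 = +1
C3: 2C, 2H → 0 − 2 = -2
C4: 1C, 1F, 1Cl, 1Si → 0 + 1 + 1 − 1 = +1
1 carbon (C3) meets the condition.

1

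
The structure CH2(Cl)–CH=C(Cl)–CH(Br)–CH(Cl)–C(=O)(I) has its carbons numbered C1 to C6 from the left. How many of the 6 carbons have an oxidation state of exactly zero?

2

Each bond to a more electronegative atom (O, N, halogen) counts +1, each bond to a less electronegative atom (H, metal, B, Si) counts −1, and each C–C bond counts 0. Tallying each carbon:
C1: 1C, 2H, 1Cl → 0 − 2 + 1 = -1
C2: 3C, 1H → 0 − 1 = -1
C3: 3C, 1Cl → 0 + 1 = +1
C4: 2C, 1H, 1Br → 0 − 1 + 1 = 0
C5: 2C, 1H, 1Cl → 0 − 1 + 1 = 0
C6: 1C, 2O, 1I → 0 + 2 + 1 = +3
2 carbons (C4, C5) meet the condition.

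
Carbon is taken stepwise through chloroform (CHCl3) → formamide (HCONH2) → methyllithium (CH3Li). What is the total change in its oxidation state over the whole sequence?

Carbon oxidation states along the series — chloroform: +2, formamide: +2, methyllithium: -4.
Net change = -4 − (+2) = -6.

-6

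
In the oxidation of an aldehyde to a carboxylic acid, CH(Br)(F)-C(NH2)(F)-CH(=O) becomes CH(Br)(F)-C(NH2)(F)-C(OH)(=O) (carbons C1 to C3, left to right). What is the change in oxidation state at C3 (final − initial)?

+2

Before: C3 has 1 bond to C, 1 bond to H, 2 bonds to O → oxidation state +1.
After: C3 has 1 bond to C, 3 bonds to O → oxidation state +3.
Δ = +3 − (+1) = +2, so this is an oxidation at C3.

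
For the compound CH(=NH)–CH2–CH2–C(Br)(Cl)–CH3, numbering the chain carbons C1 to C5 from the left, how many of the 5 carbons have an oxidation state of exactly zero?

0

Each bond to a more electronegative atom (O, N, halogen) counts +1, each bond to a less electronegative atom (H, metal, B, Si) counts −1, and each C–C bond counts 0. Tallying each carbon:
C1: 1C, 1H, 2N → 0 − 1 + 2 = +1
C2: 2C, 2H → 0 − 2 = -2
C3: 2C, 2H → 0 − 2 = -2
C4: 2C, 1Cl, 1Br → 0 + 1 + 1 = +2
C5: 1C, 3H → 0 − 3 = -3
0 carbons meet the condition.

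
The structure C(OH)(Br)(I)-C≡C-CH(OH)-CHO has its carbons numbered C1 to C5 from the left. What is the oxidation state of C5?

+1

Bonds to more-electronegative neighbours contribute +1 each, bonds to H or metals contribute −1 each, and C–C bonds contribute 0.
C5 has one bond to C (0), one bond to H (-1), a double bond to O (2×+1 = +2).
Oxidation state = 0 − 1 + 2 = +1.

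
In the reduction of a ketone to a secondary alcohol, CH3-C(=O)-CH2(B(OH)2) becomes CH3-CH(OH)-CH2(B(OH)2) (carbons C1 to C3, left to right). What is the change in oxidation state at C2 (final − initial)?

-2

Before: C2 has 2 bonds to C, 2 bonds to O → oxidation state +2.
After: C2 has 2 bonds to C, 1 bond to H, 1 bond to O → oxidation state 0.
Δ = 0 − (+2) = -2, so this is a reduction at C2.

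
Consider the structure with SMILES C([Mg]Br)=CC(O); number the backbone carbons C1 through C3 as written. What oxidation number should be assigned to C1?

Each bond to a more electronegative atom (O, N, halogen) counts +1, each bond to a less electronegative atom (H, metal, B, Si) counts −1, and each C–C bond counts 0.
C1 has a double bond to C (2×0 = 0), one bond to H (-1), one bond to Mg (-1).
Oxidation state = 0 − 1 − 1 = -2.

-2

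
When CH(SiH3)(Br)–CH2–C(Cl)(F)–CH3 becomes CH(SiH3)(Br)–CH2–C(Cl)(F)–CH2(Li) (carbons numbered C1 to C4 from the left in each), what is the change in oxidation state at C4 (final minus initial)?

0

Before: C4 has 1 bond to C, 3 bonds to H → oxidation state -3.
After: C4 has 1 bond to C, 2 bonds to H, 1 bond to Li → oxidation state -3.
Δ = -3 − (-3) = 0, so no net redox change at C4.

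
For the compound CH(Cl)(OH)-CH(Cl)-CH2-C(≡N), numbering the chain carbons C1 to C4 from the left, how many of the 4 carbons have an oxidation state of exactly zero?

Tallying each carbon's bonds:
C1: 1C, 1H, 1O, 1Cl → 0 − 1 + 1 + 1 = +1
C2: 2C, 1H, 1Cl → 0 − 1 + 1 = 0
C3: 2C, 2H → 0 − 2 = -2
C4: 1C, 3N → 0 + 3 = +3
1 carbon (C2) meets the condition.

1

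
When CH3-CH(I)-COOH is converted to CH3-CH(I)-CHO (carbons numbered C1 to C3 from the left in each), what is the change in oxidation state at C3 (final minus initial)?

Before: C3 has 1 bond to C, 3 bonds to O → oxidation state +3.
After: C3 has 1 bond to C, 1 bond to H, 2 bonds to O → oxidation state +1.
Δ = +1 − (+3) = -2, so this is a reduction at C3.

-2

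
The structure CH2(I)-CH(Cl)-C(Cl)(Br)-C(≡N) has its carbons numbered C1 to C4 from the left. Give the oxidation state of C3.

+2

Each bond to a more electronegative atom (O, N, halogen) counts +1, each bond to a less electronegative atom (H, metal, B, Si) counts −1, and each C–C bond counts 0.
C3 has one bond to C (0), one bond to C (0), one bond to Cl (+1), one bond to Br (+1).
Oxidation state = 0 + 0 + 1 + 1 = +2.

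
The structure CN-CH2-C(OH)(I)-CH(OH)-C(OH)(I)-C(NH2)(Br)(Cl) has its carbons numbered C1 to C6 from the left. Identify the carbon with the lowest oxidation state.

Each bond to a more electronegative atom (O, N, halogen) counts +1, each bond to a less electronegative atom (H, metal, B, Si) counts −1, and each C–C bond counts 0. Tallying each carbon:
C1: 1C, 3N → 0 + 3 = +3
C2: 2C, 2H → 0 − 2 = -2
C3: 2C, 1O, 1I → 0 + 1 + 1 = +2
C4: 2C, 1H, 1O → 0 − 1 + 1 = 0
C5: 2C, 1O, 1I → 0 + 1 + 1 = +2
C6: 1C, 1N, 1Cl, 1Br → 0 + 1 + 1 + 1 = +3
The most reduced carbon is C2 at -2.

C2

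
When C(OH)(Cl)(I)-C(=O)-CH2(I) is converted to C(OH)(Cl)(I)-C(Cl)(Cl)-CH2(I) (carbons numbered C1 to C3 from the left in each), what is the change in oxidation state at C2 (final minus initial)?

Before: C2 has 2 bonds to C, 2 bonds to O → oxidation state +2.
After: C2 has 2 bonds to C, 2 bonds to Cl → oxidation state +2.
Δ = +2 − (+2) = 0, so no net redox change at C2.

0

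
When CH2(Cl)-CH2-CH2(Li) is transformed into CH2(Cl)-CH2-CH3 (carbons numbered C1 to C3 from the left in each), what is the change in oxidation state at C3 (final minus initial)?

Before: C3 has 1 bond to C, 2 bonds to H, 1 bond to Li → oxidation state -3.
After: C3 has 1 bond to C, 3 bonds to H → oxidation state -3.
Δ = -3 − (-3) = 0, so no net redox change at C3.

0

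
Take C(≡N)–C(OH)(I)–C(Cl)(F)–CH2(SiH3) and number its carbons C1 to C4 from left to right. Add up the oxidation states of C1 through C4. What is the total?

+4

Assign +1 per bond to O/N/halogen, −1 per bond to H or an electropositive element, and 0 per bond to carbon. Tallying each carbon:
C1: 1C, 3N → 0 + 3 = +3
C2: 2C, 1O, 1I → 0 + 1 + 1 = +2
C3: 2C, 1F, 1Cl → 0 + 1 + 1 = +2
C4: 1C, 2H, 1Si → 0 − 2 − 1 = -3
Sum = +3 + 2 + 2 − 3 = +4.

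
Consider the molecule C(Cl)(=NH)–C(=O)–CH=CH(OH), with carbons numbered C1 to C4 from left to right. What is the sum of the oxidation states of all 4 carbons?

Tallying each carbon's bonds:
C1: 1C, 2N, 1Cl → 0 + 2 + 1 = +3
C2: 2C, 2O → 0 + 2 = +2
C3: 3C, 1H → 0 − 1 = -1
C4: 2C, 1H, 1O → 0 − 1 + 1 = 0
Sum = +3 + 2 − 1 + 0 = +4.

+4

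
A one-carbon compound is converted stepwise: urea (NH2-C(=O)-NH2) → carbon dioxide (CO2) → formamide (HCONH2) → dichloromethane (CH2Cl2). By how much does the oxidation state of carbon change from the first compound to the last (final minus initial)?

-4

Carbon oxidation states along the series — urea: +4, carbon dioxide: +4, formamide: +2, dichloromethane: 0.
Net change = 0 − (+4) = -4.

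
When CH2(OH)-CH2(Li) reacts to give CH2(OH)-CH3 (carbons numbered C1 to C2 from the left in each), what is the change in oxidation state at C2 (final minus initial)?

0

Before: C2 has 1 bond to C, 2 bonds to H, 1 bond to Li → oxidation state -3.
After: C2 has 1 bond to C, 3 bonds to H → oxidation state -3.
Δ = -3 − (-3) = 0, so no net redox change at C2.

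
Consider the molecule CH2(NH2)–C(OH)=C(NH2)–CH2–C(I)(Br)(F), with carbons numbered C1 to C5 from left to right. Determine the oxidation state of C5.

+3

C5 has one bond to C (0), one bond to I (+1), one bond to Br (+1), one bond to F (+1).
Oxidation state = 0 + 1 + 1 + 1 = +3.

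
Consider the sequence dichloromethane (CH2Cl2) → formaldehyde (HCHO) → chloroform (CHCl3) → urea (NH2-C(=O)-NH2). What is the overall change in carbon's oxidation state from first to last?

Carbon oxidation states along the series — dichloromethane: 0, formaldehyde: 0, chloroform: +2, urea: +4.
Net change = +4 − (0) = +4.

+4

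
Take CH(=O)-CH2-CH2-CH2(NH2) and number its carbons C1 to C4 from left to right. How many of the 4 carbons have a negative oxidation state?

3

Tallying each carbon's bonds:
C1: 1C, 1H, 2O → 0 − 1 + 2 = +1
C2: 2C, 2H → 0 − 2 = -2
C3: 2C, 2H → 0 − 2 = -2
C4: 1C, 2H, 1N → 0 − 2 + 1 = -1
3 carbons (C2, C3, C4) meet the condition.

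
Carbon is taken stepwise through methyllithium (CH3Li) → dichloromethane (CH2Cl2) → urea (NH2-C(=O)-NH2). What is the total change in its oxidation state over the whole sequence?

+8

Carbon oxidation states along the series — methyllithium: -4, dichloromethane: 0, urea: +4.
Net change = +4 − (-4) = +8.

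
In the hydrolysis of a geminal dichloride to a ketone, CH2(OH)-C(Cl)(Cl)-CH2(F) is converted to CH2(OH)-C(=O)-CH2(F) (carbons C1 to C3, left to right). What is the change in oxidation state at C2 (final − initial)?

0

Before: C2 has 2 bonds to C, 2 bonds to Cl → oxidation state +2.
After: C2 has 2 bonds to C, 2 bonds to O → oxidation state +2.
Δ = +2 − (+2) = 0, so no net redox change at C2.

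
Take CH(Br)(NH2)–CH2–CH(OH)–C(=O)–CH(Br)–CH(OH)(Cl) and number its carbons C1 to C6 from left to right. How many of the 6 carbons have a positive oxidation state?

Tallying each carbon's bonds:
C1: 1C, 1H, 1N, 1Br → 0 − 1 + 1 + 1 = +1
C2: 2C, 2H → 0 − 2 = -2
C3: 2C, 1H, 1O → 0 − 1 + 1 = 0
C4: 2C, 2O → 0 + 2 = +2
C5: 2C, 1H, 1Br → 0 − 1 + 1 = 0
C6: 1C, 1H, 1O, 1Cl → 0 − 1 + 1 + 1 = +1
3 carbons (C1, C4, C6) meet the condition.

3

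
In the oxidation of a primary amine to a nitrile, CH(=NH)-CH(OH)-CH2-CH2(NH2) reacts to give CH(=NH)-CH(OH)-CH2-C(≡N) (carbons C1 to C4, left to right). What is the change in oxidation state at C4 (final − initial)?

+4

Before: C4 has 1 bond to C, 2 bonds to H, 1 bond to N → oxidation state -1.
After: C4 has 1 bond to C, 3 bonds to N → oxidation state +3.
Δ = +3 − (-1) = +4, so this is an oxidation at C4.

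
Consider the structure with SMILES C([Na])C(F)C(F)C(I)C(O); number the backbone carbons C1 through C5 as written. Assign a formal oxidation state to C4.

0

Count +1 for every bond to an atom more electronegative than carbon and −1 for every bond to one less electronegative; C–C bonds are 0.
C4 has one bond to C (0), one bond to C (0), one bond to I (+1), one bond to H (-1).
Oxidation state = 0 + 0 + 1 − 1 = 0.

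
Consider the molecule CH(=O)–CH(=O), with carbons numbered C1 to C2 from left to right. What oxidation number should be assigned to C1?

+1

C1 has one bond to C (0), one bond to H (-1), a double bond to O (2×+1 = +2).
Oxidation state = 0 − 1 + 2 = +1.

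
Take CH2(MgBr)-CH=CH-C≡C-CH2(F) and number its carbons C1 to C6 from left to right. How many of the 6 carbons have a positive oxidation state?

0

Count +1 for every bond to an atom more electronegative than carbon and −1 for every bond to one less electronegative; C–C bonds are 0. Tallying each carbon:
C1: 1C, 2H, 1Mg → 0 − 2 − 1 = -3
C2: 3C, 1H → 0 − 1 = -1
C3: 3C, 1H → 0 − 1 = -1
C4: 4C → 0 = 0
C5: 4C → 0 = 0
C6: 1C, 2H, 1F → 0 − 2 + 1 = -1
0 carbons meet the condition.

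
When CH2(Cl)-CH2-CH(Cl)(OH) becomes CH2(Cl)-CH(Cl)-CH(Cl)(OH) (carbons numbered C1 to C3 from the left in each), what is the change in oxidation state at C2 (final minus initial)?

+2

Before: C2 has 2 bonds to C, 2 bonds to H → oxidation state -2.
After: C2 has 2 bonds to C, 1 bond to H, 1 bond to Cl → oxidation state 0.
Δ = 0 − (-2) = +2, so this is an oxidation at C2.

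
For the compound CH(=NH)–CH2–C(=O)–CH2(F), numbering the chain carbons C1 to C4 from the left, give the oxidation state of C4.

-1

Each bond to a more electronegative atom (O, N, halogen) counts +1, each bond to a less electronegative atom (H, metal, B, Si) counts −1, and each C–C bond counts 0.
C4 has one bond to C (0), one bond to H (-1), one bond to H (-1), one bond to F (+1).
Oxidation state = 0 − 1 − 1 + 1 = -1.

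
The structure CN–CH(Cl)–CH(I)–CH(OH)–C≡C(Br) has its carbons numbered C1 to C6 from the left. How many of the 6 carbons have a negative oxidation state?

0

Each bond to a more electronegative atom (O, N, halogen) counts +1, each bond to a less electronegative atom (H, metal, B, Si) counts −1, and each C–C bond counts 0. Tallying each carbon:
C1: 1C, 3N → 0 + 3 = +3
C2: 2C, 1H, 1Cl → 0 − 1 + 1 = 0
C3: 2C, 1H, 1I → 0 − 1 + 1 = 0
C4: 2C, 1H, 1O → 0 − 1 + 1 = 0
C5: 4C → 0 = 0
C6: 3C, 1Br → 0 + 1 = +1
0 carbons meet the condition.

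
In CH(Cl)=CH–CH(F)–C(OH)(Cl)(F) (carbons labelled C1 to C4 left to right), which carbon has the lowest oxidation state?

Assign +1 per bond to O/N/halogen, −1 per bond to H or an electropositive element, and 0 per bond to carbon. Tallying each carbon:
C1: 2C, 1H, 1Cl → 0 − 1 + 1 = 0
C2: 3C, 1H → 0 − 1 = -1
C3: 2C, 1H, 1F → 0 − 1 + 1 = 0
C4: 1C, 1O, 1F, 1Cl → 0 + 1 + 1 + 1 = +3
The most reduced carbon is C2 at -1.

C2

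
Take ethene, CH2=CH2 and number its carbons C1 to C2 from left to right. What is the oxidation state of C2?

Each bond to a more electronegative atom (O, N, halogen) counts +1, each bond to a less electronegative atom (H, metal, B, Si) counts −1, and each C–C bond counts 0.
C2 has one bond to H (-1), one bond to H (-1), a double bond to C (2×0 = 0).
Oxidation state = -1 − 1 + 0 = -2.

-2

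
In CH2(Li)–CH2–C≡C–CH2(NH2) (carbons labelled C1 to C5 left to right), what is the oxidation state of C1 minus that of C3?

C1: 1C, 2H, 1Li → 0 − 2 − 1 = -3
C3: 4C → 0 = 0
Difference: -3 − (0) = -3.

-3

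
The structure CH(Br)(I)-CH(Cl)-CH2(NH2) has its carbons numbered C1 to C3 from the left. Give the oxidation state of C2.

0

Count +1 for every bond to an atom more electronegative than carbon and −1 for every bond to one less electronegative; C–C bonds are 0.
C2 has one bond to C (0), one bond to C (0), one bond to H (-1), one bond to Cl (+1).
Oxidation state = 0 + 0 − 1 + 1 = 0.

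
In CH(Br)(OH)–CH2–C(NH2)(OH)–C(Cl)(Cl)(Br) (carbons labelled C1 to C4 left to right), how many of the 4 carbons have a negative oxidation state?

1

Bonds to more-electronegative neighbours contribute +1 each, bonds to H or metals contribute −1 each, and C–C bonds contribute 0. Tallying each carbon:
C1: 1C, 1H, 1O, 1Br → 0 − 1 + 1 + 1 = +1
C2: 2C, 2H → 0 − 2 = -2
C3: 2C, 1O, 1N → 0 + 1 + 1 = +2
C4: 1C, 2Cl, 1Br → 0 + 2 + 1 = +3
1 carbon (C2) meets the condition.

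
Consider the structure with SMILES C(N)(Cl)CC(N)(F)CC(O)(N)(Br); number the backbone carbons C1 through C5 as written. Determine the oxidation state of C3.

+2

C3 has one bond to C (0), one bond to C (0), one bond to N (+1), one bond to F (+1).
Oxidation state = 0 + 0 + 1 + 1 = +2.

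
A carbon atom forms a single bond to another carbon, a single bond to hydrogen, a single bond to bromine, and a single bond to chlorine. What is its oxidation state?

+1

The carbon has one bond to C (0), one bond to H (-1), one bond to Cl (+1), one bond to Br (+1).
Oxidation state = 0 − 1 + 1 + 1 = +1.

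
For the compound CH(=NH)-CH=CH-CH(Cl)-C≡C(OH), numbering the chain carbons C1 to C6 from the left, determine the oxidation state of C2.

Count +1 for every bond to an atom more electronegative than carbon and −1 for every bond to one less electronegative; C–C bonds are 0.
C2 has one bond to C (0), a double bond to C (2×0 = 0), one bond to H (-1).
Oxidation state = 0 + 0 − 1 = -1.

-1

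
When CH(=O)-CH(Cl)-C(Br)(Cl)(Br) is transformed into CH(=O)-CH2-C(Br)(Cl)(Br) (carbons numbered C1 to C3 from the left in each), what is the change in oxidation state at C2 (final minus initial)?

-2

Before: C2 has 2 bonds to C, 1 bond to H, 1 bond to Cl → oxidation state 0.
After: C2 has 2 bonds to C, 2 bonds to H → oxidation state -2.
Δ = -2 − (0) = -2, so this is a reduction at C2.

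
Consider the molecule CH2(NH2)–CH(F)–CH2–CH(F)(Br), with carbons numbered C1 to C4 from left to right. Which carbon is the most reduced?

Tallying each carbon's bonds:
C1: 1C, 2H, 1N → 0 − 2 + 1 = -1
C2: 2C, 1H, 1F → 0 − 1 + 1 = 0
C3: 2C, 2H → 0 − 2 = -2
C4: 1C, 1H, 1F, 1Br → 0 − 1 + 1 + 1 = +1
The most reduced carbon is C3 at -2.

C3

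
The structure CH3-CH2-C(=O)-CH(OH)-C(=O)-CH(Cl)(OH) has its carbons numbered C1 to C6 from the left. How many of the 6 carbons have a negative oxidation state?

2

Tallying each carbon's bonds:
C1: 1C, 3H → 0 − 3 = -3
C2: 2C, 2H → 0 − 2 = -2
C3: 2C, 2O → 0 + 2 = +2
C4: 2C, 1H, 1O → 0 − 1 + 1 = 0
C5: 2C, 2O → 0 + 2 = +2
C6: 1C, 1H, 1O, 1Cl → 0 − 1 + 1 + 1 = +1
2 carbons (C1, C2) meet the condition.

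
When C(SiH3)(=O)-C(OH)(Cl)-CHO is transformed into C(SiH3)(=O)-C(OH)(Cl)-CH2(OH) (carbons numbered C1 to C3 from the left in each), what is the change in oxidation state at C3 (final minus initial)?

-2

Before: C3 has 1 bond to C, 1 bond to H, 2 bonds to O → oxidation state +1.
After: C3 has 1 bond to C, 2 bonds to H, 1 bond to O → oxidation state -1.
Δ = -1 − (+1) = -2, so this is a reduction at C3.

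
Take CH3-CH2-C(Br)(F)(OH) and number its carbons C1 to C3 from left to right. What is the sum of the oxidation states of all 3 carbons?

Count +1 for every bond to an atom more electronegative than carbon and −1 for every bond to one less electronegative; C–C bonds are 0. Tallying each carbon:
C1: 1C, 3H → 0 − 3 = -3
C2: 2C, 2H → 0 − 2 = -2
C3: 1C, 1O, 1F, 1Br → 0 + 1 + 1 + 1 = +3
Sum = -3 − 2 + 3 = -2.

-2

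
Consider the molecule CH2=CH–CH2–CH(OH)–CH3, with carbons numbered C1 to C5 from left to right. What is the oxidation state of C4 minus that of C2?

+1

C4: 2C, 1H, 1O → 0 − 1 + 1 = 0
C2: 3C, 1H → 0 − 1 = -1
Difference: 0 − (-1) = +1.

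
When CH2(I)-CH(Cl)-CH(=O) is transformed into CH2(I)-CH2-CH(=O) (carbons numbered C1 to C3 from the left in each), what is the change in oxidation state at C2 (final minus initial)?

Before: C2 has 2 bonds to C, 1 bond to H, 1 bond to Cl → oxidation state 0.
After: C2 has 2 bonds to C, 2 bonds to H → oxidation state -2.
Δ = -2 − (0) = -2, so this is a reduction at C2.

-2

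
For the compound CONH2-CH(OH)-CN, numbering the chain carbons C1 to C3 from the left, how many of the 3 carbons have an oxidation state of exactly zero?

1

Each bond to a more electronegative atom (O, N, halogen) counts +1, each bond to a less electronegative atom (H, metal, B, Si) counts −1, and each C–C bond counts 0. Tallying each carbon:
C1: 1C, 2O, 1N → 0 + 2 + 1 = +3
C2: 2C, 1H, 1O → 0 − 1 + 1 = 0
C3: 1C, 3N → 0 + 3 = +3
1 carbon (C2) meets the condition.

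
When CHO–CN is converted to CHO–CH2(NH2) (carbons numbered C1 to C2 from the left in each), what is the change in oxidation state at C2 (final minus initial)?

Before: C2 has 1 bond to C, 3 bonds to N → oxidation state +3.
After: C2 has 1 bond to C, 2 bonds to H, 1 bond to N → oxidation state -1.
Δ = -1 − (+3) = -4, so this is a reduction at C2.

-4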